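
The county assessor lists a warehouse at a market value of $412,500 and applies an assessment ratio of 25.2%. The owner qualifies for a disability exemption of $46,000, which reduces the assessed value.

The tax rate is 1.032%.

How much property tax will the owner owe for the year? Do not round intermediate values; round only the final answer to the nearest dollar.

$598

Assessed value = $412,500 × 0.252 = $103,950
Taxable value = $103,950 − $46,000 = $57,950
Tax = $57,950 × 0.01032 = $598.044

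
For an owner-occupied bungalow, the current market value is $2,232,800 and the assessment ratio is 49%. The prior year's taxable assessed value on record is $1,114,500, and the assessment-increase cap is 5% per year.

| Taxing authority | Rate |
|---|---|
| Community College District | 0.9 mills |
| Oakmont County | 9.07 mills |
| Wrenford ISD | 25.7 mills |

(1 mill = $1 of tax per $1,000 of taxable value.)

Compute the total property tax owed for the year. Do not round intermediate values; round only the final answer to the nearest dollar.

Uncapped assessed value = $2,232,800 × 0.49 = $1,094,072
Cap limit = $1,114,500 × 1.05 = $1,170,225
Taxable assessed value = min($1,094,072, $1,170,225) = $1,094,072 (cap does not bind)
Community College District: $1,094,072 × 0.0009 = $984.6648
Oakmont County: $1,094,072 × 0.00907 = $9,923.23304
Wrenford ISD: $1,094,072 × 0.0257 = $28,117.6504
Total = $39,025.54824

$39,026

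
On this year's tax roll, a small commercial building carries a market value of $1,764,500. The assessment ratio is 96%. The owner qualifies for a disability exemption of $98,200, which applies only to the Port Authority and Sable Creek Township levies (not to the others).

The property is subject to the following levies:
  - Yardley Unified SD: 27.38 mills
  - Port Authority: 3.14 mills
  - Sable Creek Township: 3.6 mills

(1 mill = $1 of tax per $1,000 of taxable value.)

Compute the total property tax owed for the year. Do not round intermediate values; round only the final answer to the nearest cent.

$57,134.68

Assessed value = $1,764,500 × 0.96 = $1,693,920
Yardley Unified SD: $1,693,920 × 0.02738 = $46,379.5296
Port Authority: ($1,693,920 − $98,200) × 0.00314 = $1,595,720 × 0.00314 = $5,010.5608
Sable Creek Township: ($1,693,920 − $98,200) × 0.0036 = $1,595,720 × 0.0036 = $5,744.592
Total = $57,134.6824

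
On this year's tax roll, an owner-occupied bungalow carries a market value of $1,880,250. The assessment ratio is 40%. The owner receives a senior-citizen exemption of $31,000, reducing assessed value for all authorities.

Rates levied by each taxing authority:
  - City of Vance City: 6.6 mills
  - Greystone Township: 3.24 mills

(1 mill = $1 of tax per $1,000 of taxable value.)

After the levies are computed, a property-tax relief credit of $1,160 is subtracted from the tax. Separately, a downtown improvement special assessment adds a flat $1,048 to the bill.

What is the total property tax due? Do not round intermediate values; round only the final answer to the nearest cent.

Assessed value = $1,880,250 × 0.4 = $752,100
Taxable value = $752,100 − $31,000 = $721,100
City of Vance City: $721,100 × 0.0066 = $4,759.26
Greystone Township: $721,100 × 0.00324 = $2,336.364
Levies subtotal = $7,095.624
After credit = $7,095.624 − $1,160 = $5,935.624
Total = $5,935.624 + $1,048 = $6,983.624

$6,983.62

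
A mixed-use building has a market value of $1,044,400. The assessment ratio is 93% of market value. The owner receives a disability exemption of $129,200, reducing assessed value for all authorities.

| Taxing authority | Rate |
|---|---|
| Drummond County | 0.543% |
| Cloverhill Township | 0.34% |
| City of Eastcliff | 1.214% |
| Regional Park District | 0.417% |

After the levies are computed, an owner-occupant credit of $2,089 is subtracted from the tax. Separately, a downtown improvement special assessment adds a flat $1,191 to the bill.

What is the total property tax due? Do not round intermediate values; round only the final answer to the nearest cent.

$20,272.19

Assessed value = $1,044,400 × 0.93 = $971,292
Taxable value = $971,292 − $129,200 = $842,092
Drummond County: $842,092 × 0.00543 = $4,572.55956
Cloverhill Township: $842,092 × 0.0034 = $2,863.1128
City of Eastcliff: $842,092 × 0.01214 = $10,222.99688
Regional Park District: $842,092 × 0.00417 = $3,511.52364
Levies subtotal = $21,170.19288
After credit = $21,170.19288 − $2,089 = $19,081.19288
Total = $19,081.19288 + $1,191 = $20,272.19288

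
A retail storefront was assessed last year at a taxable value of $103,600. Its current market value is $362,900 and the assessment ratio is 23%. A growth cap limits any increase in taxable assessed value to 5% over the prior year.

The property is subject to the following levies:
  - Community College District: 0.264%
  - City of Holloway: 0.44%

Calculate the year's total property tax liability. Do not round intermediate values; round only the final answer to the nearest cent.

$587.61

Uncapped assessed value = $362,900 × 0.23 = $83,467
Cap limit = $103,600 × 1.05 = $108,780
Taxable assessed value = min($83,467, $108,780) = $83,467 (cap does not bind)
Community College District: $83,467 × 0.00264 = $220.35288
City of Holloway: $83,467 × 0.0044 = $367.2548
Total = $587.60768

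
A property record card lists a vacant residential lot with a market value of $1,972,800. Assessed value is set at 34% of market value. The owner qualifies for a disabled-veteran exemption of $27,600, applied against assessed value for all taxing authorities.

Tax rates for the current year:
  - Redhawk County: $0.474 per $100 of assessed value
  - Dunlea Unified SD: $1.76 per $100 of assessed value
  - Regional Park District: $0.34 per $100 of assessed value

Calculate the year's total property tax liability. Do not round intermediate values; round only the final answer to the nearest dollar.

$16,555

Assessed value = $1,972,800 × 0.34 = $670,752
Taxable value = $670,752 − $27,600 = $643,152
Redhawk County: $643,152 × 0.00474 = $3,048.54048
Dunlea Unified SD: $643,152 × 0.0176 = $11,319.4752
Regional Park District: $643,152 × 0.0034 = $2,186.7168
Total = $3,048.54048 + $11,319.4752 + $2,186.7168 = $16,554.73248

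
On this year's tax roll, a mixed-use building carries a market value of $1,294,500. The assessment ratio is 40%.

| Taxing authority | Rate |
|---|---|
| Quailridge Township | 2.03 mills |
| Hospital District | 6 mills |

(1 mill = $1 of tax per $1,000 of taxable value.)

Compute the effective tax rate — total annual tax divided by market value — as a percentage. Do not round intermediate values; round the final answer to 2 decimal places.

Assessed value = $1,294,500 × 0.4 = $517,800
Quailridge Township: $517,800 × 0.00203 = $1,051.134
Hospital District: $517,800 × 0.006 = $3,106.8
Total tax = $4,157.934
Effective rate = $4,157.934 ÷ $1,294,500 = 0.32% of market value

0.32%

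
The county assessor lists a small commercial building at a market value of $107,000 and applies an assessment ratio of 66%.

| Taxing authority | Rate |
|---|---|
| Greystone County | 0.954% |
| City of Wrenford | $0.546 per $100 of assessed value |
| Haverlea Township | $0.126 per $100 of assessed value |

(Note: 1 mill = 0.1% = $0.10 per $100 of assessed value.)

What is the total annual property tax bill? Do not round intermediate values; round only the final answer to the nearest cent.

$1,148.28

Assessed value = $107,000 × 0.66 = $70,620
Greystone County: $70,620 × 0.00954 = $673.7148
City of Wrenford: $70,620 × 0.00546 = $385.5852
Haverlea Township: $70,620 × 0.00126 = $88.9812
Total = $1,148.2812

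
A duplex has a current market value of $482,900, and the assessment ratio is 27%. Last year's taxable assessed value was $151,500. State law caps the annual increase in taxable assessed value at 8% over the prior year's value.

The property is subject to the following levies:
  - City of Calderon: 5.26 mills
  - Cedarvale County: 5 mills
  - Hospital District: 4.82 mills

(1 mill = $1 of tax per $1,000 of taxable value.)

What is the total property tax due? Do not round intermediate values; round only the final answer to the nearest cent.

$1,966.18

Uncapped assessed value = $482,900 × 0.27 = $130,383
Cap limit = $151,500 × 1.08 = $163,620
Taxable assessed value = min($130,383, $163,620) = $130,383 (cap does not bind)
City of Calderon: $130,383 × 0.00526 = $685.81458
Cedarvale County: $130,383 × 0.005 = $651.915
Hospital District: $130,383 × 0.00482 = $628.44606
Total = $1,966.17564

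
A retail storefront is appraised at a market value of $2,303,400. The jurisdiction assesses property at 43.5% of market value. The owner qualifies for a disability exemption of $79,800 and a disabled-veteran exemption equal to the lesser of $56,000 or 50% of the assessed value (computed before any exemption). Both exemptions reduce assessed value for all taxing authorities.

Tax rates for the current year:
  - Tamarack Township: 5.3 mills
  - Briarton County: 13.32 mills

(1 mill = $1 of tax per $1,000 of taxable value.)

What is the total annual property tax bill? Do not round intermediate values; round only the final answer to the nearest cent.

$16,128.25

Assessed value = $2,303,400 × 0.435 = $1,001,979
Disabled-veteran exemption = min($56,000, 50% × $1,001,979) = min($56,000, $500,989.5) = $56,000 (dollar cap binds)
Taxable value = $1,001,979 − $79,800 − $56,000 = $866,179
Tamarack Township: $866,179 × 0.0053 = $4,590.7487
Briarton County: $866,179 × 0.01332 = $11,537.50428
Total = $16,128.25298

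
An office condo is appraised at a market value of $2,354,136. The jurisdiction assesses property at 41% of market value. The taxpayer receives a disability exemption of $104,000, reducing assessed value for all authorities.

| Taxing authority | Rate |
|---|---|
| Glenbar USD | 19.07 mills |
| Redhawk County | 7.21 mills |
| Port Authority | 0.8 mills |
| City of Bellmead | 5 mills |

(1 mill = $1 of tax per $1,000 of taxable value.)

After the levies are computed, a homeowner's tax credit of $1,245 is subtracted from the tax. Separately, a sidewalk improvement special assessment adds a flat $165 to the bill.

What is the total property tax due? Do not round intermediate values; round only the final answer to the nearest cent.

Assessed value = $2,354,136 × 0.41 = $965,195.76
Taxable value = $965,195.76 − $104,000 = $861,195.76
Glenbar USD: $861,195.76 × 0.01907 = $16,423.0031432
Redhawk County: $861,195.76 × 0.00721 = $6,209.2214296
Port Authority: $861,195.76 × 0.0008 = $688.956608
City of Bellmead: $861,195.76 × 0.005 = $4,305.9788
Levies subtotal = $27,627.1599808
After credit = $27,627.1599808 − $1,245 = $26,382.1599808
Total = $26,382.1599808 + $165 = $26,547.1599808

$26,547.16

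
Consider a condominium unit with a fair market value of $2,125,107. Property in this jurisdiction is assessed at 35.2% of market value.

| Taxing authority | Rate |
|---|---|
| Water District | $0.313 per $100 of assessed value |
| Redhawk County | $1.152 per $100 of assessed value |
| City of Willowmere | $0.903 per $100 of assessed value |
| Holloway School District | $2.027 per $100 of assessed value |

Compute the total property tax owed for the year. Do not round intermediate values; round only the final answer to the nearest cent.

$32,876.26

Assessed value = $2,125,107 × 0.352 = $748,037.664
Water District: $748,037.664 × 0.00313 = $2,341.35788832
Redhawk County: $748,037.664 × 0.01152 = $8,617.39388928
City of Willowmere: $748,037.664 × 0.00903 = $6,754.78010592
Holloway School District: $748,037.664 × 0.02027 = $15,162.72344928
Total = $2,341.35788832 + $8,617.39388928 + $6,754.78010592 + $15,162.72344928 = $32,876.2553328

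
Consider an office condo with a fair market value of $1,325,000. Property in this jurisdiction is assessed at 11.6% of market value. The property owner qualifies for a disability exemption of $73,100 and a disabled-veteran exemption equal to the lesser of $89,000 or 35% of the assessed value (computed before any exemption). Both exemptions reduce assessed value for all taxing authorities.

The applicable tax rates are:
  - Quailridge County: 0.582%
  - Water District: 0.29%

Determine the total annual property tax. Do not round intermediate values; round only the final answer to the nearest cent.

Assessed value = $1,325,000 × 0.116 = $153,700
Disabled-veteran exemption = min($89,000, 35% × $153,700) = min($89,000, $53,795) = $53,795 (percentage binds)
Taxable value = $153,700 − $73,100 − $53,795 = $26,805
Quailridge County: $26,805 × 0.00582 = $156.0051
Water District: $26,805 × 0.0029 = $77.7345
Total = $233.7396

$233.74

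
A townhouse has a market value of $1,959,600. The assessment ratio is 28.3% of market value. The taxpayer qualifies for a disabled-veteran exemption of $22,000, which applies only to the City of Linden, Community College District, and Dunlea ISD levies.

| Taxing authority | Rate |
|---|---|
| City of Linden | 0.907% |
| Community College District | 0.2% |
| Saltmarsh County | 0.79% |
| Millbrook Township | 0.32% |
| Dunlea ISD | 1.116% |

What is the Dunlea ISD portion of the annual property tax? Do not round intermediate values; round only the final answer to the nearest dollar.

$5,943

Assessed value = $1,959,600 × 0.283 = $554,566.8
Dunlea ISD taxable value = $554,566.8 − $22,000 = $532,566.8
Dunlea ISD levy = $532,566.8 × 0.01116 = $5,943.445488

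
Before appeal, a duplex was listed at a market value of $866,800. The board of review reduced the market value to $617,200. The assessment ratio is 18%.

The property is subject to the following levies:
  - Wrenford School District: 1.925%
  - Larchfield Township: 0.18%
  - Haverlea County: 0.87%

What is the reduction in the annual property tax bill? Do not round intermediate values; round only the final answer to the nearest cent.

Old assessed value = $866,800 × 0.18 = $156,024
New assessed value = $617,200 × 0.18 = $111,096
Combined rate = 0.01925 + 0.0018 + 0.0087 = 0.02975
Old tax = $156,024 × 0.02975 = $4,641.714
New tax = $111,096 × 0.02975 = $3,305.106
Reduction = $4,641.714 − $3,305.106 = $1,336.608

$1,336.61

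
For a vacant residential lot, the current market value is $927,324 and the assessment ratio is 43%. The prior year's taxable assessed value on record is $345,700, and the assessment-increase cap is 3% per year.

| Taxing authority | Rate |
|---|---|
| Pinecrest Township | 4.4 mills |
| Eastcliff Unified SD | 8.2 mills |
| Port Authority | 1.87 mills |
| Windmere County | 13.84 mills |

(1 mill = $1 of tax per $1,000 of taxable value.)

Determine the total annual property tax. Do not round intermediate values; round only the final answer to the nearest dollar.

Uncapped assessed value = $927,324 × 0.43 = $398,749.32
Cap limit = $345,700 × 1.03 = $356,071
Taxable assessed value = min($398,749.32, $356,071) = $356,071 (cap binds)
Pinecrest Township: $356,071 × 0.0044 = $1,566.7124
Eastcliff Unified SD: $356,071 × 0.0082 = $2,919.7822
Port Authority: $356,071 × 0.00187 = $665.85277
Windmere County: $356,071 × 0.01384 = $4,928.02264
Total = $10,080.37001

$10,080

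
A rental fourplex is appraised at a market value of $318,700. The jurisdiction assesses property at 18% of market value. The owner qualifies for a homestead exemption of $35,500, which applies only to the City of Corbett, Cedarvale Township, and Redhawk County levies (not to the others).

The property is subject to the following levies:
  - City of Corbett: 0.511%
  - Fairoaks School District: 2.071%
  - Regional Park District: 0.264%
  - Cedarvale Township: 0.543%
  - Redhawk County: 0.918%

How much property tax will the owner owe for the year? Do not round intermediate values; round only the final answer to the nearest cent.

$1,770.69

Assessed value = $318,700 × 0.18 = $57,366
City of Corbett: ($57,366 − $35,500) × 0.00511 = $21,866 × 0.00511 = $111.73526
Fairoaks School District: $57,366 × 0.02071 = $1,188.04986
Regional Park District: $57,366 × 0.00264 = $151.44624
Cedarvale Township: ($57,366 − $35,500) × 0.00543 = $21,866 × 0.00543 = $118.73238
Redhawk County: ($57,366 − $35,500) × 0.00918 = $21,866 × 0.00918 = $200.72988
Total = $1,770.69362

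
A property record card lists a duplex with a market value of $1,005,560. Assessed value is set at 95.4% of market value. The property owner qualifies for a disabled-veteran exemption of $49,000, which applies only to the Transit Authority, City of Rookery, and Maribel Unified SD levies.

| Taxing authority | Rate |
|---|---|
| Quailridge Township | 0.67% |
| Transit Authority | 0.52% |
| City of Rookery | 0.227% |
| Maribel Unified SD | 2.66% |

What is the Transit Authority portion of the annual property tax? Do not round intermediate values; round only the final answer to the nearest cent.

Assessed value = $1,005,560 × 0.954 = $959,304.24
Transit Authority taxable value = $959,304.24 − $49,000 = $910,304.24
Transit Authority levy = $910,304.24 × 0.0052 = $4,733.582048

$4,733.58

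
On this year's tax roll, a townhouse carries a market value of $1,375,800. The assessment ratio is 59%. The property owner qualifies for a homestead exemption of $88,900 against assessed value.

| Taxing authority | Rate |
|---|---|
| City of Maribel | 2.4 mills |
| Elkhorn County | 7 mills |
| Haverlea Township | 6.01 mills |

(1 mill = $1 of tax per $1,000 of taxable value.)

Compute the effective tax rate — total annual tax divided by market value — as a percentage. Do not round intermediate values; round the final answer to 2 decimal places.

Assessed value = $1,375,800 × 0.59 = $811,722
Taxable value = $811,722 − $88,900 = $722,822
City of Maribel: $722,822 × 0.0024 = $1,734.7728
Elkhorn County: $722,822 × 0.007 = $5,059.754
Haverlea Township: $722,822 × 0.00601 = $4,344.16022
Total tax = $11,138.68702
Effective rate = $11,138.68702 ÷ $1,375,800 = 0.81% of market value

0.81%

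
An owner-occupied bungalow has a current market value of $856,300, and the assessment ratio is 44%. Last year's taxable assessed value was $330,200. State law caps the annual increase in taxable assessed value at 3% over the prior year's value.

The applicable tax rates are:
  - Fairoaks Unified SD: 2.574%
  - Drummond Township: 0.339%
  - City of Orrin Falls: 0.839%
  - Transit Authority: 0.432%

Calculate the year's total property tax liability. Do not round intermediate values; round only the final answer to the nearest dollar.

$14,230

Uncapped assessed value = $856,300 × 0.44 = $376,772
Cap limit = $330,200 × 1.03 = $340,106
Taxable assessed value = min($376,772, $340,106) = $340,106 (cap binds)
Fairoaks Unified SD: $340,106 × 0.02574 = $8,754.32844
Drummond Township: $340,106 × 0.00339 = $1,152.95934
City of Orrin Falls: $340,106 × 0.00839 = $2,853.48934
Transit Authority: $340,106 × 0.00432 = $1,469.25792
Total = $14,230.03504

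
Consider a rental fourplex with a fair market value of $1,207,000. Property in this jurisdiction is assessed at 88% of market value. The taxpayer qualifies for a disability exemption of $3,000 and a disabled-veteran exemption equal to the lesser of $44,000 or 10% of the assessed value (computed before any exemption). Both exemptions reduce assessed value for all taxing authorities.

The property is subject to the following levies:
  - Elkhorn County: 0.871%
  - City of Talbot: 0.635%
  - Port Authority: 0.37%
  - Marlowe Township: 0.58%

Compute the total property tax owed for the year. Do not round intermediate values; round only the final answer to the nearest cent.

$24,932.33

Assessed value = $1,207,000 × 0.88 = $1,062,160
Disabled-veteran exemption = min($44,000, 10% × $1,062,160) = min($44,000, $106,216) = $44,000 (dollar cap binds)
Taxable value = $1,062,160 − $3,000 − $44,000 = $1,015,160
Elkhorn County: $1,015,160 × 0.00871 = $8,842.0436
City of Talbot: $1,015,160 × 0.00635 = $6,446.266
Port Authority: $1,015,160 × 0.0037 = $3,756.092
Marlowe Township: $1,015,160 × 0.0058 = $5,887.928
Total = $24,932.3296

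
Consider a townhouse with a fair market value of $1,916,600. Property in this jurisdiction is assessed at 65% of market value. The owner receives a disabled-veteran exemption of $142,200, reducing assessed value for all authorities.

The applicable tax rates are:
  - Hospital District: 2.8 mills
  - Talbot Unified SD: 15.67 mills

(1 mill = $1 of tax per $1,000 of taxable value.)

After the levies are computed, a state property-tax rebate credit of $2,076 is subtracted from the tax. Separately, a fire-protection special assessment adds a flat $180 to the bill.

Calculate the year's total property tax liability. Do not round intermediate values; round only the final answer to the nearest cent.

$18,487.31

Assessed value = $1,916,600 × 0.65 = $1,245,790
Taxable value = $1,245,790 − $142,200 = $1,103,590
Hospital District: $1,103,590 × 0.0028 = $3,090.052
Talbot Unified SD: $1,103,590 × 0.01567 = $17,293.2553
Levies subtotal = $20,383.3073
After credit = $20,383.3073 − $2,076 = $18,307.3073
Total = $18,307.3073 + $180 = $18,487.3073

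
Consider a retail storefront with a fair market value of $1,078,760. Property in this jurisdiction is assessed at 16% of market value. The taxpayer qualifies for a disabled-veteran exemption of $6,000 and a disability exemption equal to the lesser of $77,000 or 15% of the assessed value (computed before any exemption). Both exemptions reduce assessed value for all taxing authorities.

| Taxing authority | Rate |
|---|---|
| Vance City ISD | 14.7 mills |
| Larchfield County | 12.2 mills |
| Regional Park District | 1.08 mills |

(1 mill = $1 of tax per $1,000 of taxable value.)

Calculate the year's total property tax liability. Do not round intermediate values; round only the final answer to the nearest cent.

$3,937.10

Assessed value = $1,078,760 × 0.16 = $172,601.6
Disability exemption = min($77,000, 15% × $172,601.6) = min($77,000, $25,890.24) = $25,890.24 (percentage binds)
Taxable value = $172,601.6 − $6,000 − $25,890.24 = $140,711.36
Vance City ISD: $140,711.36 × 0.0147 = $2,068.456992
Larchfield County: $140,711.36 × 0.0122 = $1,716.678592
Regional Park District: $140,711.36 × 0.00108 = $151.9682688
Total = $3,937.1038528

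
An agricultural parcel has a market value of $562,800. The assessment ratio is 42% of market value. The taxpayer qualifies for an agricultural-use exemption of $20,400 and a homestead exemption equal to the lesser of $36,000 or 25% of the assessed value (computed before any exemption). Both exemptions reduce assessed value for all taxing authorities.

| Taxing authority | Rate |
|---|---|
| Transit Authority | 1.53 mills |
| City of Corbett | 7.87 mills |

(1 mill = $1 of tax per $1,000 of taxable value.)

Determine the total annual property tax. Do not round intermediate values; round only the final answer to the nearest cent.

$1,691.77

Assessed value = $562,800 × 0.42 = $236,376
Homestead exemption = min($36,000, 25% × $236,376) = min($36,000, $59,094) = $36,000 (dollar cap binds)
Taxable value = $236,376 − $20,400 − $36,000 = $179,976
Transit Authority: $179,976 × 0.00153 = $275.36328
City of Corbett: $179,976 × 0.00787 = $1,416.41112
Total = $1,691.7744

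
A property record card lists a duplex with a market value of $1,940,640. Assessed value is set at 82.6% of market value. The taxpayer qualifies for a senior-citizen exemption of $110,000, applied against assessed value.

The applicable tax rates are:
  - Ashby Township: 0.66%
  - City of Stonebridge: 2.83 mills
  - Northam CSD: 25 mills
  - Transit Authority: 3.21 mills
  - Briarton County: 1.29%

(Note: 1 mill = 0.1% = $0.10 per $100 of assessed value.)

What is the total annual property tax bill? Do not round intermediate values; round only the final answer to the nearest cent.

Assessed value = $1,940,640 × 0.826 = $1,602,968.64
Taxable value = $1,602,968.64 − $110,000 = $1,492,968.64
Ashby Township: $1,492,968.64 × 0.0066 = $9,853.593024
City of Stonebridge: $1,492,968.64 × 0.00283 = $4,225.1012512
Northam CSD: $1,492,968.64 × 0.025 = $37,324.216
Transit Authority: $1,492,968.64 × 0.00321 = $4,792.4293344
Briarton County: $1,492,968.64 × 0.0129 = $19,259.295456
Total = $75,454.6350656

$75,454.64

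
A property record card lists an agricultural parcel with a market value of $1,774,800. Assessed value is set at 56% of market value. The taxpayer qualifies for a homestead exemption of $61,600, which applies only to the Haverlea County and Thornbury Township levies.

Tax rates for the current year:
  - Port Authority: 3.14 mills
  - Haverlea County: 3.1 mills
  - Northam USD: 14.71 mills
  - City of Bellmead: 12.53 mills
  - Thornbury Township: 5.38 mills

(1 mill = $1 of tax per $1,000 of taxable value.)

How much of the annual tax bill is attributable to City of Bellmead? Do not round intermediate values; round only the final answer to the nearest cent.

Assessed value = $1,774,800 × 0.56 = $993,888
City of Bellmead taxable value = $993,888 (exemption does not apply)
City of Bellmead levy = $993,888 × 0.01253 = $12,453.41664

$12,453.42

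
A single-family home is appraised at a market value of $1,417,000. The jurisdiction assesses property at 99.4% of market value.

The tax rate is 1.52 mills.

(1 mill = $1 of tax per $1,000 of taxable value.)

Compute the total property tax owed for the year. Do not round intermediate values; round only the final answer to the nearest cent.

Assessed value = $1,417,000 × 0.994 = $1,408,498
Tax = $1,408,498 × 0.00152 = $2,140.91696

$2,140.92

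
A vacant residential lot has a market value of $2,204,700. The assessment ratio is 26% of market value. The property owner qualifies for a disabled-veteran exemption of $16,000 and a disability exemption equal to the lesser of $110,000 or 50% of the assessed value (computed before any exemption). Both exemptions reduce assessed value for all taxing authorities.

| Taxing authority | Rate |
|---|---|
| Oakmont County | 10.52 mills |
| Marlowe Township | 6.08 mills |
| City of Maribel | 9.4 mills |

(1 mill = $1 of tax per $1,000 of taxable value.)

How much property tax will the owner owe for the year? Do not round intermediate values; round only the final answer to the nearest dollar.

Assessed value = $2,204,700 × 0.26 = $573,222
Disability exemption = min($110,000, 50% × $573,222) = min($110,000, $286,611) = $110,000 (dollar cap binds)
Taxable value = $573,222 − $16,000 − $110,000 = $447,222
Oakmont County: $447,222 × 0.01052 = $4,704.77544
Marlowe Township: $447,222 × 0.00608 = $2,719.10976
City of Maribel: $447,222 × 0.0094 = $4,203.8868
Total = $11,627.772

$11,628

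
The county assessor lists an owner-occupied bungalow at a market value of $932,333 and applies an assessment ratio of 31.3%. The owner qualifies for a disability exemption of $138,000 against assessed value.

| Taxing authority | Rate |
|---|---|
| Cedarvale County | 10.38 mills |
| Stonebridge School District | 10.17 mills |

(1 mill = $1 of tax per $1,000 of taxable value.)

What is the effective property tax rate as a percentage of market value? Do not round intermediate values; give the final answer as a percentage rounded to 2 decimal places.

0.34%

Assessed value = $932,333 × 0.313 = $291,820.229
Taxable value = $291,820.229 − $138,000 = $153,820.229
Cedarvale County: $153,820.229 × 0.01038 = $1,596.65397702
Stonebridge School District: $153,820.229 × 0.01017 = $1,564.35172893
Total tax = $3,161.00570595
Effective rate = $3,161.00570595 ÷ $932,333 = 0.34% of market value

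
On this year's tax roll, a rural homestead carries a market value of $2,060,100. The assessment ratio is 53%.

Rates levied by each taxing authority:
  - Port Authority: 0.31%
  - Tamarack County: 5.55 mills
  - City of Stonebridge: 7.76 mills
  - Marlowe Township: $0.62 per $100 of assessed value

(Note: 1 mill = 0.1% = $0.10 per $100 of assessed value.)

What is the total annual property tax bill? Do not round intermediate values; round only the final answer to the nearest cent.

Assessed value = $2,060,100 × 0.53 = $1,091,853
Port Authority: $1,091,853 × 0.0031 = $3,384.7443
Tamarack County: $1,091,853 × 0.00555 = $6,059.78415
City of Stonebridge: $1,091,853 × 0.00776 = $8,472.77928
Marlowe Township: $1,091,853 × 0.0062 = $6,769.4886
Total = $24,686.79633

$24,686.80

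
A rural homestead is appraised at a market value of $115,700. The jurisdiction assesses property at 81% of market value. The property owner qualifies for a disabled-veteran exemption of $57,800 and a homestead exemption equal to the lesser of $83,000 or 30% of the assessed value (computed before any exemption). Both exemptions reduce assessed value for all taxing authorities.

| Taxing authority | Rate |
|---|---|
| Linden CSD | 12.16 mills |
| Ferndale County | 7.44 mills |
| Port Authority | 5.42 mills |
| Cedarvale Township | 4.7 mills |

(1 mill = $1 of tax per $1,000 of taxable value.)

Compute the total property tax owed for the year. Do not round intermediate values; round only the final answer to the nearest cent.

$231.87

Assessed value = $115,700 × 0.81 = $93,717
Homestead exemption = min($83,000, 30% × $93,717) = min($83,000, $28,115.1) = $28,115.1 (percentage binds)
Taxable value = $93,717 − $57,800 − $28,115.1 = $7,801.9
Linden CSD: $7,801.9 × 0.01216 = $94.871104
Ferndale County: $7,801.9 × 0.00744 = $58.046136
Port Authority: $7,801.9 × 0.00542 = $42.286298
Cedarvale Township: $7,801.9 × 0.0047 = $36.66893
Total = $231.872468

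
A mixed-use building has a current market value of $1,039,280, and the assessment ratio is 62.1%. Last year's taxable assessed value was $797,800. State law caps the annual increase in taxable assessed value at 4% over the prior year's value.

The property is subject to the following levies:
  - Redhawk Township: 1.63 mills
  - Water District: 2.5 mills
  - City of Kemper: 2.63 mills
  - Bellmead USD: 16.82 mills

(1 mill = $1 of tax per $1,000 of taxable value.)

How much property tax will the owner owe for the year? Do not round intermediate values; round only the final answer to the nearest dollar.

Uncapped assessed value = $1,039,280 × 0.621 = $645,392.88
Cap limit = $797,800 × 1.04 = $829,712
Taxable assessed value = min($645,392.88, $829,712) = $645,392.88 (cap does not bind)
Redhawk Township: $645,392.88 × 0.00163 = $1,051.9903944
Water District: $645,392.88 × 0.0025 = $1,613.4822
City of Kemper: $645,392.88 × 0.00263 = $1,697.3832744
Bellmead USD: $645,392.88 × 0.01682 = $10,855.5082416
Total = $15,218.3641104

$15,218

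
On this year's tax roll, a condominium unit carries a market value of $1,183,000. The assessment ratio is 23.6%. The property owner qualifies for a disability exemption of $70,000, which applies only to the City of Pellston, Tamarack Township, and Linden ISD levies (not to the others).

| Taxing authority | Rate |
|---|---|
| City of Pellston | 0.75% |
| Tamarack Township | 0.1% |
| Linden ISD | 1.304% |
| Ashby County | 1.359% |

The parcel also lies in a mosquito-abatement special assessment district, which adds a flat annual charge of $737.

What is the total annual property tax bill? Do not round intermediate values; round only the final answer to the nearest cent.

Assessed value = $1,183,000 × 0.236 = $279,188
City of Pellston: ($279,188 − $70,000) × 0.0075 = $209,188 × 0.0075 = $1,568.91
Tamarack Township: ($279,188 − $70,000) × 0.001 = $209,188 × 0.001 = $209.188
Linden ISD: ($279,188 − $70,000) × 0.01304 = $209,188 × 0.01304 = $2,727.81152
Ashby County: $279,188 × 0.01359 = $3,794.16492
Levies subtotal = $8,300.07444
Total = $8,300.07444 + $737 = $9,037.07444

$9,037.07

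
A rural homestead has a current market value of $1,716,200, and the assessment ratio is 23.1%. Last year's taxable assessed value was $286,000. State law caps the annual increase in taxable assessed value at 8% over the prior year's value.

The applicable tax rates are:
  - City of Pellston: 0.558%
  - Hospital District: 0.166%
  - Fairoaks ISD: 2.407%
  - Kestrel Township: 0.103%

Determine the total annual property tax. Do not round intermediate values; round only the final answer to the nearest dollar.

Uncapped assessed value = $1,716,200 × 0.231 = $396,442.2
Cap limit = $286,000 × 1.08 = $308,880
Taxable assessed value = min($396,442.2, $308,880) = $308,880 (cap binds)
City of Pellston: $308,880 × 0.00558 = $1,723.5504
Hospital District: $308,880 × 0.00166 = $512.7408
Fairoaks ISD: $308,880 × 0.02407 = $7,434.7416
Kestrel Township: $308,880 × 0.00103 = $318.1464
Total = $9,989.1792

$9,989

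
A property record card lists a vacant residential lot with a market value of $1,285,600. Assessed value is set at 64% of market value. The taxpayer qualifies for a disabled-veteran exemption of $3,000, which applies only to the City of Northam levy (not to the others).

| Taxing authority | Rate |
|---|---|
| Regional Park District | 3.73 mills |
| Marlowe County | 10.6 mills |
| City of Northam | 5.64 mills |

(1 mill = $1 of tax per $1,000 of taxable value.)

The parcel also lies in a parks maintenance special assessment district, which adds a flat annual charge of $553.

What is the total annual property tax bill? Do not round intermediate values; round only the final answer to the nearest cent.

$16,967.08

Assessed value = $1,285,600 × 0.64 = $822,784
Regional Park District: $822,784 × 0.00373 = $3,068.98432
Marlowe County: $822,784 × 0.0106 = $8,721.5104
City of Northam: ($822,784 − $3,000) × 0.00564 = $819,784 × 0.00564 = $4,623.58176
Levies subtotal = $16,414.07648
Total = $16,414.07648 + $553 = $16,967.07648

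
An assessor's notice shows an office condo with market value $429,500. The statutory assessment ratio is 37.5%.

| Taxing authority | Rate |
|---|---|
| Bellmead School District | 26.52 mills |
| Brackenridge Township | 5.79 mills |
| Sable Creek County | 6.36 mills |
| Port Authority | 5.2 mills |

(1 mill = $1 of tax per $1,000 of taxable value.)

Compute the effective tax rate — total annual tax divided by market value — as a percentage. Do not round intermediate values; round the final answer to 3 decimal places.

1.645%

Assessed value = $429,500 × 0.375 = $161,062.5
Bellmead School District: $161,062.5 × 0.02652 = $4,271.3775
Brackenridge Township: $161,062.5 × 0.00579 = $932.551875
Sable Creek County: $161,062.5 × 0.00636 = $1,024.3575
Port Authority: $161,062.5 × 0.0052 = $837.525
Total tax = $7,065.811875
Effective rate = $7,065.811875 ÷ $429,500 = 1.645% of market value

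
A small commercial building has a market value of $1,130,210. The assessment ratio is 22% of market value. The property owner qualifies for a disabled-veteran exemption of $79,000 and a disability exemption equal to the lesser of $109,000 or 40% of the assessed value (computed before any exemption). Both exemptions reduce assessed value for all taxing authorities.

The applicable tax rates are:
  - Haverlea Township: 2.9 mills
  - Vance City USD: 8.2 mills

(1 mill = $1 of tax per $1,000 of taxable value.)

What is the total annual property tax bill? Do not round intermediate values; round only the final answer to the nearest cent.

Assessed value = $1,130,210 × 0.22 = $248,646.2
Disability exemption = min($109,000, 40% × $248,646.2) = min($109,000, $99,458.48) = $99,458.48 (percentage binds)
Taxable value = $248,646.2 − $79,000 − $99,458.48 = $70,187.72
Haverlea Township: $70,187.72 × 0.0029 = $203.544388
Vance City USD: $70,187.72 × 0.0082 = $575.539304
Total = $779.083692

$779.08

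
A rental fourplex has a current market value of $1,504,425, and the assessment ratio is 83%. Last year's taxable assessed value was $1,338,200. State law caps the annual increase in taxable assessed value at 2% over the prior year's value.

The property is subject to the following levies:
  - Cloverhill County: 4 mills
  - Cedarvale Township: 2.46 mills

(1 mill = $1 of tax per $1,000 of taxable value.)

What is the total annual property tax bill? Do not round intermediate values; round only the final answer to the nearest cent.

Uncapped assessed value = $1,504,425 × 0.83 = $1,248,672.75
Cap limit = $1,338,200 × 1.02 = $1,364,964
Taxable assessed value = min($1,248,672.75, $1,364,964) = $1,248,672.75 (cap does not bind)
Cloverhill County: $1,248,672.75 × 0.004 = $4,994.691
Cedarvale Township: $1,248,672.75 × 0.00246 = $3,071.734965
Total = $8,066.425965

$8,066.43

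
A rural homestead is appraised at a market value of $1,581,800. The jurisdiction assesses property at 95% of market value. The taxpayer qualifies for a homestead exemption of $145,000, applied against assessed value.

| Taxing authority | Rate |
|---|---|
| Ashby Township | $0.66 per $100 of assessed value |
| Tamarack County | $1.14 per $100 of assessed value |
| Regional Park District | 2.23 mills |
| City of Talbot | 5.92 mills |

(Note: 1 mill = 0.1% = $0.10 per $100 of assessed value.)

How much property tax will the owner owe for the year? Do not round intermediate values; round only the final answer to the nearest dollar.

Assessed value = $1,581,800 × 0.95 = $1,502,710
Taxable value = $1,502,710 − $145,000 = $1,357,710
Ashby Township: $1,357,710 × 0.0066 = $8,960.886
Tamarack County: $1,357,710 × 0.0114 = $15,477.894
Regional Park District: $1,357,710 × 0.00223 = $3,027.6933
City of Talbot: $1,357,710 × 0.00592 = $8,037.6432
Total = $35,504.1165

$35,504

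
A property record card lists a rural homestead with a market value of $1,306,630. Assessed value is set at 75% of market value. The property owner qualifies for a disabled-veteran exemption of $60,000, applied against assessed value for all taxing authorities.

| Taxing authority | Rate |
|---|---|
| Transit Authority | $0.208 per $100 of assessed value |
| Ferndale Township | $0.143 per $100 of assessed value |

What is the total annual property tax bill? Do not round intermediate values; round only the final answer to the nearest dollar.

$3,229

Assessed value = $1,306,630 × 0.75 = $979,972.5
Taxable value = $979,972.5 − $60,000 = $919,972.5
Transit Authority: $919,972.5 × 0.00208 = $1,913.5428
Ferndale Township: $919,972.5 × 0.00143 = $1,315.560675
Total = $1,913.5428 + $1,315.560675 = $3,229.103475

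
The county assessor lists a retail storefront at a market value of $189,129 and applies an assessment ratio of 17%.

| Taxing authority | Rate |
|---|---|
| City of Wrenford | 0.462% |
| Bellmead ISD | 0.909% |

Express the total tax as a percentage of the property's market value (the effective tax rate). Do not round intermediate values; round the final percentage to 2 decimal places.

0.23%

Assessed value = $189,129 × 0.17 = $32,151.93
City of Wrenford: $32,151.93 × 0.00462 = $148.5419166
Bellmead ISD: $32,151.93 × 0.00909 = $292.2610437
Total tax = $440.8029603
Effective rate = $440.8029603 ÷ $189,129 = 0.23% of market value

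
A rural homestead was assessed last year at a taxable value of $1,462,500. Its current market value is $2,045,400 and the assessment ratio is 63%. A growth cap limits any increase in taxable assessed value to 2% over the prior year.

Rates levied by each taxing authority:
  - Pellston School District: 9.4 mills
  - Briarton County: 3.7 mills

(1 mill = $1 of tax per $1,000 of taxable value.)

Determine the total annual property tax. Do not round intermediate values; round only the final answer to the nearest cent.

$16,880.69

Uncapped assessed value = $2,045,400 × 0.63 = $1,288,602
Cap limit = $1,462,500 × 1.02 = $1,491,750
Taxable assessed value = min($1,288,602, $1,491,750) = $1,288,602 (cap does not bind)
Pellston School District: $1,288,602 × 0.0094 = $12,112.8588
Briarton County: $1,288,602 × 0.0037 = $4,767.8274
Total = $16,880.6862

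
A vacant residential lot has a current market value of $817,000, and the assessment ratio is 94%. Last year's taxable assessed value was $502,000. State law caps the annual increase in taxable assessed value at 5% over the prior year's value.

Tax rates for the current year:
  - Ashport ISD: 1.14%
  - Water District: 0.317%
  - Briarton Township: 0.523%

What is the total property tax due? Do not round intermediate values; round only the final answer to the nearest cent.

Uncapped assessed value = $817,000 × 0.94 = $767,980
Cap limit = $502,000 × 1.05 = $527,100
Taxable assessed value = min($767,980, $527,100) = $527,100 (cap binds)
Ashport ISD: $527,100 × 0.0114 = $6,008.94
Water District: $527,100 × 0.00317 = $1,670.907
Briarton Township: $527,100 × 0.00523 = $2,756.733
Total = $10,436.58

$10,436.58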